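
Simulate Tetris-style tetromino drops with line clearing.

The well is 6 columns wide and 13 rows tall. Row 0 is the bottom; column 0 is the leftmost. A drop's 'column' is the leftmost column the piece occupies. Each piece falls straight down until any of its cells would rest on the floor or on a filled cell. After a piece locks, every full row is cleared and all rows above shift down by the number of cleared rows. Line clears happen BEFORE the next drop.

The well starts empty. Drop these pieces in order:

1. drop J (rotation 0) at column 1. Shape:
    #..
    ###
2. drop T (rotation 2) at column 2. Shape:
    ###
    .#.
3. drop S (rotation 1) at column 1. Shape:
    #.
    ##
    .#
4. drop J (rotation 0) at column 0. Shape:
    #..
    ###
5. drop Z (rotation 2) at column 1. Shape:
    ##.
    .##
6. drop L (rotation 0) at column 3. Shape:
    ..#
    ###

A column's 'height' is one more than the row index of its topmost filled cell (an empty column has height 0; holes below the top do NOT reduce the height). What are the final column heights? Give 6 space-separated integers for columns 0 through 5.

Drop 1: J rot0 at col 1 lands with bottom-row=0; cleared 0 line(s) (total 0); column heights now [0 2 1 1 0 0], max=2
Drop 2: T rot2 at col 2 lands with bottom-row=1; cleared 0 line(s) (total 0); column heights now [0 2 3 3 3 0], max=3
Drop 3: S rot1 at col 1 lands with bottom-row=3; cleared 0 line(s) (total 0); column heights now [0 6 5 3 3 0], max=6
Drop 4: J rot0 at col 0 lands with bottom-row=6; cleared 0 line(s) (total 0); column heights now [8 7 7 3 3 0], max=8
Drop 5: Z rot2 at col 1 lands with bottom-row=7; cleared 0 line(s) (total 0); column heights now [8 9 9 8 3 0], max=9
Drop 6: L rot0 at col 3 lands with bottom-row=8; cleared 0 line(s) (total 0); column heights now [8 9 9 9 9 10], max=10

Answer: 8 9 9 9 9 10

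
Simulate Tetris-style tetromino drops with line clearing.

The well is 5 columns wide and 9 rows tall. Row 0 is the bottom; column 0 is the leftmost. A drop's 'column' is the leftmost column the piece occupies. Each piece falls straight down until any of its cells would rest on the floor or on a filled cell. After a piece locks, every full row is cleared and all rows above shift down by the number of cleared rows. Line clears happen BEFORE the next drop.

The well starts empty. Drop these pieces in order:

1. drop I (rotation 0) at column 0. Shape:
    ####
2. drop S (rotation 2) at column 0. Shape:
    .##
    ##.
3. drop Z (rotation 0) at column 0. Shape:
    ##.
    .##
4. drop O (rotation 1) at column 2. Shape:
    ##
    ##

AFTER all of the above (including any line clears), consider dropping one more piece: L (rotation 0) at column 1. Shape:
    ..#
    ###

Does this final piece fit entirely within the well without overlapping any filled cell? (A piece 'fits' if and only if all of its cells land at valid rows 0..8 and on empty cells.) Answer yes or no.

Answer: yes

Derivation:
Drop 1: I rot0 at col 0 lands with bottom-row=0; cleared 0 line(s) (total 0); column heights now [1 1 1 1 0], max=1
Drop 2: S rot2 at col 0 lands with bottom-row=1; cleared 0 line(s) (total 0); column heights now [2 3 3 1 0], max=3
Drop 3: Z rot0 at col 0 lands with bottom-row=3; cleared 0 line(s) (total 0); column heights now [5 5 4 1 0], max=5
Drop 4: O rot1 at col 2 lands with bottom-row=4; cleared 0 line(s) (total 0); column heights now [5 5 6 6 0], max=6
Test piece L rot0 at col 1 (width 3): heights before test = [5 5 6 6 0]; fits = True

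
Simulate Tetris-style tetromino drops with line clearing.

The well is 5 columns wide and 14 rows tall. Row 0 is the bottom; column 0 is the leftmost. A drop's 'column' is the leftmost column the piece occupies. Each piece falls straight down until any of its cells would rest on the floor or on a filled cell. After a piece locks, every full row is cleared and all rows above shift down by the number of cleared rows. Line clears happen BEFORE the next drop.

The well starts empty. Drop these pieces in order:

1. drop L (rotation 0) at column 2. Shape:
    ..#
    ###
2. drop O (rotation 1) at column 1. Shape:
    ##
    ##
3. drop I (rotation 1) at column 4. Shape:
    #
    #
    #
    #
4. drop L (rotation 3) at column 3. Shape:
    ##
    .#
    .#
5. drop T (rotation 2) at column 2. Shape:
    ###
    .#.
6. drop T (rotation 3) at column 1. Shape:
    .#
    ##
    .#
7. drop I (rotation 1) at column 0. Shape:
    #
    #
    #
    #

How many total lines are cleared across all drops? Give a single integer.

Answer: 0

Derivation:
Drop 1: L rot0 at col 2 lands with bottom-row=0; cleared 0 line(s) (total 0); column heights now [0 0 1 1 2], max=2
Drop 2: O rot1 at col 1 lands with bottom-row=1; cleared 0 line(s) (total 0); column heights now [0 3 3 1 2], max=3
Drop 3: I rot1 at col 4 lands with bottom-row=2; cleared 0 line(s) (total 0); column heights now [0 3 3 1 6], max=6
Drop 4: L rot3 at col 3 lands with bottom-row=6; cleared 0 line(s) (total 0); column heights now [0 3 3 9 9], max=9
Drop 5: T rot2 at col 2 lands with bottom-row=9; cleared 0 line(s) (total 0); column heights now [0 3 11 11 11], max=11
Drop 6: T rot3 at col 1 lands with bottom-row=11; cleared 0 line(s) (total 0); column heights now [0 13 14 11 11], max=14
Drop 7: I rot1 at col 0 lands with bottom-row=0; cleared 0 line(s) (total 0); column heights now [4 13 14 11 11], max=14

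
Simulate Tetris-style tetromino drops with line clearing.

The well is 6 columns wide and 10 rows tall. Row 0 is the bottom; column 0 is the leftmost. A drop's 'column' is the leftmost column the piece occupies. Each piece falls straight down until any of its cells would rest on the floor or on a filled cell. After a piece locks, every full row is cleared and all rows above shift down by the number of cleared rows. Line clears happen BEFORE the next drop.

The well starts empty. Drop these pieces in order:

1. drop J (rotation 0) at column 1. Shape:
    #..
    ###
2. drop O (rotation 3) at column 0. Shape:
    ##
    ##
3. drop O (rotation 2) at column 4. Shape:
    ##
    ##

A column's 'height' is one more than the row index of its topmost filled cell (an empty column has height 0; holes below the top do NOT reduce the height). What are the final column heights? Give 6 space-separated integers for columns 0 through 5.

Answer: 4 4 1 1 2 2

Derivation:
Drop 1: J rot0 at col 1 lands with bottom-row=0; cleared 0 line(s) (total 0); column heights now [0 2 1 1 0 0], max=2
Drop 2: O rot3 at col 0 lands with bottom-row=2; cleared 0 line(s) (total 0); column heights now [4 4 1 1 0 0], max=4
Drop 3: O rot2 at col 4 lands with bottom-row=0; cleared 0 line(s) (total 0); column heights now [4 4 1 1 2 2], max=4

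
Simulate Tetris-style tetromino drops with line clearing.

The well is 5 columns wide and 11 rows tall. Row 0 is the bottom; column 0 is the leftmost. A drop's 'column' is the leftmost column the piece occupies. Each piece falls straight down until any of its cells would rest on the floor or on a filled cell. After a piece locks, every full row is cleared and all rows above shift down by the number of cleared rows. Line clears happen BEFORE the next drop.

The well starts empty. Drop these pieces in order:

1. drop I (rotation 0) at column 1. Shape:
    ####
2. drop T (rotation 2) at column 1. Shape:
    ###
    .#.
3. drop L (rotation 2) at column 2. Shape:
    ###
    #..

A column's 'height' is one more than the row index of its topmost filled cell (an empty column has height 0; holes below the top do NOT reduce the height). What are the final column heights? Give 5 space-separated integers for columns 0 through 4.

Drop 1: I rot0 at col 1 lands with bottom-row=0; cleared 0 line(s) (total 0); column heights now [0 1 1 1 1], max=1
Drop 2: T rot2 at col 1 lands with bottom-row=1; cleared 0 line(s) (total 0); column heights now [0 3 3 3 1], max=3
Drop 3: L rot2 at col 2 lands with bottom-row=3; cleared 0 line(s) (total 0); column heights now [0 3 5 5 5], max=5

Answer: 0 3 5 5 5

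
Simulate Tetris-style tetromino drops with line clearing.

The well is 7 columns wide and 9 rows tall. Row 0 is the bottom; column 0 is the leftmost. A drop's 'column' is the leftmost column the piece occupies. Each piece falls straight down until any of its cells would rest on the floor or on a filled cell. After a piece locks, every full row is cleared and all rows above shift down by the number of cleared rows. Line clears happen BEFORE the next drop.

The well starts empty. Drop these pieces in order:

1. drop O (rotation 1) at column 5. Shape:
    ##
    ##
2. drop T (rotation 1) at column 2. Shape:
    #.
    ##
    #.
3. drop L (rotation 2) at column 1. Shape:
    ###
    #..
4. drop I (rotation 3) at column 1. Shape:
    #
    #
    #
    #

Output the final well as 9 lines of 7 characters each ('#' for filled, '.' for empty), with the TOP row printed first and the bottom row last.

Drop 1: O rot1 at col 5 lands with bottom-row=0; cleared 0 line(s) (total 0); column heights now [0 0 0 0 0 2 2], max=2
Drop 2: T rot1 at col 2 lands with bottom-row=0; cleared 0 line(s) (total 0); column heights now [0 0 3 2 0 2 2], max=3
Drop 3: L rot2 at col 1 lands with bottom-row=2; cleared 0 line(s) (total 0); column heights now [0 4 4 4 0 2 2], max=4
Drop 4: I rot3 at col 1 lands with bottom-row=4; cleared 0 line(s) (total 0); column heights now [0 8 4 4 0 2 2], max=8

Answer: .......
.#.....
.#.....
.#.....
.#.....
.###...
.##....
..##.##
..#..##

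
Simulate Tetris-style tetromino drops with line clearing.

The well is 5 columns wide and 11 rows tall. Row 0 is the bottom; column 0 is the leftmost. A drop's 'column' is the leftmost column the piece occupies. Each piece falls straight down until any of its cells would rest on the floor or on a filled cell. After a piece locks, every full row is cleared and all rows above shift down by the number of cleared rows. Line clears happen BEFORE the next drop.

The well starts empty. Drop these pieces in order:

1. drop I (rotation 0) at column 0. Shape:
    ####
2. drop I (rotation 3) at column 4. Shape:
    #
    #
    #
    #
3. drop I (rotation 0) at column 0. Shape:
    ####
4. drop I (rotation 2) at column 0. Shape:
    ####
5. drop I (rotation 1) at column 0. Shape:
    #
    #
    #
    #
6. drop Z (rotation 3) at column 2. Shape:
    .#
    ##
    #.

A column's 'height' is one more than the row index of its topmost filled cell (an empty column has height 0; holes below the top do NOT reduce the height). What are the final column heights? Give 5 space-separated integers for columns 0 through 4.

Answer: 4 0 2 3 1

Derivation:
Drop 1: I rot0 at col 0 lands with bottom-row=0; cleared 0 line(s) (total 0); column heights now [1 1 1 1 0], max=1
Drop 2: I rot3 at col 4 lands with bottom-row=0; cleared 1 line(s) (total 1); column heights now [0 0 0 0 3], max=3
Drop 3: I rot0 at col 0 lands with bottom-row=0; cleared 1 line(s) (total 2); column heights now [0 0 0 0 2], max=2
Drop 4: I rot2 at col 0 lands with bottom-row=0; cleared 1 line(s) (total 3); column heights now [0 0 0 0 1], max=1
Drop 5: I rot1 at col 0 lands with bottom-row=0; cleared 0 line(s) (total 3); column heights now [4 0 0 0 1], max=4
Drop 6: Z rot3 at col 2 lands with bottom-row=0; cleared 0 line(s) (total 3); column heights now [4 0 2 3 1], max=4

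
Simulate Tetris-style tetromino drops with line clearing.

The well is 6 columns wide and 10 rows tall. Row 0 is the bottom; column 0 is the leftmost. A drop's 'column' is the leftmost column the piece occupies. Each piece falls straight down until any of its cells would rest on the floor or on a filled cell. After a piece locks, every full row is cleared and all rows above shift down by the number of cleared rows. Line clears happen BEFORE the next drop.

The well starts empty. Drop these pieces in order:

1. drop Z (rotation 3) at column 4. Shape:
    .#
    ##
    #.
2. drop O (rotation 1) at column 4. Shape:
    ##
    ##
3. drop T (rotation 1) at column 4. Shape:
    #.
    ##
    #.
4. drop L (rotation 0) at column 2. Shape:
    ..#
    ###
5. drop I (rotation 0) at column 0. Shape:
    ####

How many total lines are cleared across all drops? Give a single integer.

Drop 1: Z rot3 at col 4 lands with bottom-row=0; cleared 0 line(s) (total 0); column heights now [0 0 0 0 2 3], max=3
Drop 2: O rot1 at col 4 lands with bottom-row=3; cleared 0 line(s) (total 0); column heights now [0 0 0 0 5 5], max=5
Drop 3: T rot1 at col 4 lands with bottom-row=5; cleared 0 line(s) (total 0); column heights now [0 0 0 0 8 7], max=8
Drop 4: L rot0 at col 2 lands with bottom-row=8; cleared 0 line(s) (total 0); column heights now [0 0 9 9 10 7], max=10
Drop 5: I rot0 at col 0 lands with bottom-row=9; cleared 0 line(s) (total 0); column heights now [10 10 10 10 10 7], max=10

Answer: 0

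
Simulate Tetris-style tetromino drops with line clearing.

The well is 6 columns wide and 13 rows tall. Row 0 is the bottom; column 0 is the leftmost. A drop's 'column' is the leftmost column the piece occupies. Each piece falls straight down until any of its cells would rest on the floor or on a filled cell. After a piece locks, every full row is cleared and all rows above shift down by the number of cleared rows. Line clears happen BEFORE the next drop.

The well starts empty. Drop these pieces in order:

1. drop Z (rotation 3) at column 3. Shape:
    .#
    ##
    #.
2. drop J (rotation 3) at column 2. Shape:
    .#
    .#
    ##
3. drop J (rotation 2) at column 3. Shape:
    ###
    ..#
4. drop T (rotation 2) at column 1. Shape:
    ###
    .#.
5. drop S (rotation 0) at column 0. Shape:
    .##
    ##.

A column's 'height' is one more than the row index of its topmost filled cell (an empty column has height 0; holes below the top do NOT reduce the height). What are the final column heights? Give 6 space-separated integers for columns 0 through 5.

Answer: 8 9 9 7 6 6

Derivation:
Drop 1: Z rot3 at col 3 lands with bottom-row=0; cleared 0 line(s) (total 0); column heights now [0 0 0 2 3 0], max=3
Drop 2: J rot3 at col 2 lands with bottom-row=2; cleared 0 line(s) (total 0); column heights now [0 0 3 5 3 0], max=5
Drop 3: J rot2 at col 3 lands with bottom-row=4; cleared 0 line(s) (total 0); column heights now [0 0 3 6 6 6], max=6
Drop 4: T rot2 at col 1 lands with bottom-row=5; cleared 0 line(s) (total 0); column heights now [0 7 7 7 6 6], max=7
Drop 5: S rot0 at col 0 lands with bottom-row=7; cleared 0 line(s) (total 0); column heights now [8 9 9 7 6 6], max=9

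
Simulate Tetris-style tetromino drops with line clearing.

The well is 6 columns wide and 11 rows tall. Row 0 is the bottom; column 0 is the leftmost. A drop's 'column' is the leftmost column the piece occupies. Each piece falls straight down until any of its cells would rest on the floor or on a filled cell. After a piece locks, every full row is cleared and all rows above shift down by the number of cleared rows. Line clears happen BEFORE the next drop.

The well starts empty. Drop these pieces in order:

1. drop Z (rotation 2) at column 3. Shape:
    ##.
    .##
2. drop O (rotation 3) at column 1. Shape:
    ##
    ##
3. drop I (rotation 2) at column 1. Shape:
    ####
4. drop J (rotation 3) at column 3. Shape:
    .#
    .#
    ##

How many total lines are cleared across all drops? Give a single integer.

Drop 1: Z rot2 at col 3 lands with bottom-row=0; cleared 0 line(s) (total 0); column heights now [0 0 0 2 2 1], max=2
Drop 2: O rot3 at col 1 lands with bottom-row=0; cleared 0 line(s) (total 0); column heights now [0 2 2 2 2 1], max=2
Drop 3: I rot2 at col 1 lands with bottom-row=2; cleared 0 line(s) (total 0); column heights now [0 3 3 3 3 1], max=3
Drop 4: J rot3 at col 3 lands with bottom-row=3; cleared 0 line(s) (total 0); column heights now [0 3 3 4 6 1], max=6

Answer: 0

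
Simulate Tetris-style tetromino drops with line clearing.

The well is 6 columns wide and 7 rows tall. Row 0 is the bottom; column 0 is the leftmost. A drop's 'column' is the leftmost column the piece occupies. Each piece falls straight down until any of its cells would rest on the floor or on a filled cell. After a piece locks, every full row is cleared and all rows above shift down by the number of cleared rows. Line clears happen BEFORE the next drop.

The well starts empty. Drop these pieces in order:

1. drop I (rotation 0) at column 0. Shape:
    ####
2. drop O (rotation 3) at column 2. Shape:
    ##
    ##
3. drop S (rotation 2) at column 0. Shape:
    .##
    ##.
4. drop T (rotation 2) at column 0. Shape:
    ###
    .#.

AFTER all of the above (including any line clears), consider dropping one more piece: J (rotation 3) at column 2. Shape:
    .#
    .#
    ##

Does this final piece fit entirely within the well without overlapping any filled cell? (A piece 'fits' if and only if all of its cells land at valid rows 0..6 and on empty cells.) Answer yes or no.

Drop 1: I rot0 at col 0 lands with bottom-row=0; cleared 0 line(s) (total 0); column heights now [1 1 1 1 0 0], max=1
Drop 2: O rot3 at col 2 lands with bottom-row=1; cleared 0 line(s) (total 0); column heights now [1 1 3 3 0 0], max=3
Drop 3: S rot2 at col 0 lands with bottom-row=2; cleared 0 line(s) (total 0); column heights now [3 4 4 3 0 0], max=4
Drop 4: T rot2 at col 0 lands with bottom-row=4; cleared 0 line(s) (total 0); column heights now [6 6 6 3 0 0], max=6
Test piece J rot3 at col 2 (width 2): heights before test = [6 6 6 3 0 0]; fits = False

Answer: no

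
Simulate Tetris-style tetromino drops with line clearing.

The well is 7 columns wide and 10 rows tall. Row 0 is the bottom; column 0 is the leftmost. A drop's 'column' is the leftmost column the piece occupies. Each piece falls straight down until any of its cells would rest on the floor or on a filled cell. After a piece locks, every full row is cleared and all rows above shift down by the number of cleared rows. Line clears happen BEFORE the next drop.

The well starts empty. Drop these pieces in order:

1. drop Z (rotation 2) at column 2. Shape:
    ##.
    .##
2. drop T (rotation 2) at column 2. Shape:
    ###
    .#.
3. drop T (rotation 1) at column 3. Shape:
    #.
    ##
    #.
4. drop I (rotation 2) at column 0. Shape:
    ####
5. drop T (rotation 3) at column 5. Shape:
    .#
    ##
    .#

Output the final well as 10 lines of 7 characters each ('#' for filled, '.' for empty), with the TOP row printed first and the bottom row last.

Drop 1: Z rot2 at col 2 lands with bottom-row=0; cleared 0 line(s) (total 0); column heights now [0 0 2 2 1 0 0], max=2
Drop 2: T rot2 at col 2 lands with bottom-row=2; cleared 0 line(s) (total 0); column heights now [0 0 4 4 4 0 0], max=4
Drop 3: T rot1 at col 3 lands with bottom-row=4; cleared 0 line(s) (total 0); column heights now [0 0 4 7 6 0 0], max=7
Drop 4: I rot2 at col 0 lands with bottom-row=7; cleared 0 line(s) (total 0); column heights now [8 8 8 8 6 0 0], max=8
Drop 5: T rot3 at col 5 lands with bottom-row=0; cleared 0 line(s) (total 0); column heights now [8 8 8 8 6 2 3], max=8

Answer: .......
.......
####...
...#...
...##..
...#...
..###..
...#..#
..##.##
...##.#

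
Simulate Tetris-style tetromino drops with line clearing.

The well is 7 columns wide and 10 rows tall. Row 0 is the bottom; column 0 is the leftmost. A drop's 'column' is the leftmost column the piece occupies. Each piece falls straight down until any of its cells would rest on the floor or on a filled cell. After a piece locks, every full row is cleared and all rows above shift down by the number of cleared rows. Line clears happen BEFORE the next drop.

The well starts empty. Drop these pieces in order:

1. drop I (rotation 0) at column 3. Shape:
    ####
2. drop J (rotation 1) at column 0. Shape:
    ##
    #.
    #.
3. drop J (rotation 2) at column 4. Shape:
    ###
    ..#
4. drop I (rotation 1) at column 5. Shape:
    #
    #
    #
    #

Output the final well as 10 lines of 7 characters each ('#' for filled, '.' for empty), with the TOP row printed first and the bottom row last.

Answer: .......
.......
.......
.....#.
.....#.
.....#.
.....#.
##..###
#.....#
#..####

Derivation:
Drop 1: I rot0 at col 3 lands with bottom-row=0; cleared 0 line(s) (total 0); column heights now [0 0 0 1 1 1 1], max=1
Drop 2: J rot1 at col 0 lands with bottom-row=0; cleared 0 line(s) (total 0); column heights now [3 3 0 1 1 1 1], max=3
Drop 3: J rot2 at col 4 lands with bottom-row=1; cleared 0 line(s) (total 0); column heights now [3 3 0 1 3 3 3], max=3
Drop 4: I rot1 at col 5 lands with bottom-row=3; cleared 0 line(s) (total 0); column heights now [3 3 0 1 3 7 3], max=7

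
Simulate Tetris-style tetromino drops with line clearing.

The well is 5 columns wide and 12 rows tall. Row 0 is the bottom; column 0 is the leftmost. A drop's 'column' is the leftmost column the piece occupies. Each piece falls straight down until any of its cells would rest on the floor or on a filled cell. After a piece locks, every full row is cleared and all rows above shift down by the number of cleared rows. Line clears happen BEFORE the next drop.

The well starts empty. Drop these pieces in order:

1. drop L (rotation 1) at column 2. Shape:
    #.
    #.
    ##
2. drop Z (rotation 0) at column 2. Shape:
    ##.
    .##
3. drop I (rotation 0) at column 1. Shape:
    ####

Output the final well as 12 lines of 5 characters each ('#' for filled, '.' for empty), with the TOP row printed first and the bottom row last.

Drop 1: L rot1 at col 2 lands with bottom-row=0; cleared 0 line(s) (total 0); column heights now [0 0 3 1 0], max=3
Drop 2: Z rot0 at col 2 lands with bottom-row=2; cleared 0 line(s) (total 0); column heights now [0 0 4 4 3], max=4
Drop 3: I rot0 at col 1 lands with bottom-row=4; cleared 0 line(s) (total 0); column heights now [0 5 5 5 5], max=5

Answer: .....
.....
.....
.....
.....
.....
.....
.####
..##.
..###
..#..
..##.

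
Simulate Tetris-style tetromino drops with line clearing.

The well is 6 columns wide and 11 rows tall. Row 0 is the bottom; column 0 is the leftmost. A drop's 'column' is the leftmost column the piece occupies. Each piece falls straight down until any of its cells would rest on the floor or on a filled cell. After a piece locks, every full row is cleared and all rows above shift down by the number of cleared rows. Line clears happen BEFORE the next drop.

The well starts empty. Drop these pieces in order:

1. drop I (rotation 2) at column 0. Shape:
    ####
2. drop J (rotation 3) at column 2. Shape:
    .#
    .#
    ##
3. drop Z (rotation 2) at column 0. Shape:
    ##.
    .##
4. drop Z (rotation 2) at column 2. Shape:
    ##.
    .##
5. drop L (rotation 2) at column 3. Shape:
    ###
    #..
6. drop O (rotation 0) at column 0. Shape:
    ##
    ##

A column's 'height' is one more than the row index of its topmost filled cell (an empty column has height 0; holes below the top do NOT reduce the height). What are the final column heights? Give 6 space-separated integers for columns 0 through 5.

Drop 1: I rot2 at col 0 lands with bottom-row=0; cleared 0 line(s) (total 0); column heights now [1 1 1 1 0 0], max=1
Drop 2: J rot3 at col 2 lands with bottom-row=1; cleared 0 line(s) (total 0); column heights now [1 1 2 4 0 0], max=4
Drop 3: Z rot2 at col 0 lands with bottom-row=2; cleared 0 line(s) (total 0); column heights now [4 4 3 4 0 0], max=4
Drop 4: Z rot2 at col 2 lands with bottom-row=4; cleared 0 line(s) (total 0); column heights now [4 4 6 6 5 0], max=6
Drop 5: L rot2 at col 3 lands with bottom-row=6; cleared 0 line(s) (total 0); column heights now [4 4 6 8 8 8], max=8
Drop 6: O rot0 at col 0 lands with bottom-row=4; cleared 0 line(s) (total 0); column heights now [6 6 6 8 8 8], max=8

Answer: 6 6 6 8 8 8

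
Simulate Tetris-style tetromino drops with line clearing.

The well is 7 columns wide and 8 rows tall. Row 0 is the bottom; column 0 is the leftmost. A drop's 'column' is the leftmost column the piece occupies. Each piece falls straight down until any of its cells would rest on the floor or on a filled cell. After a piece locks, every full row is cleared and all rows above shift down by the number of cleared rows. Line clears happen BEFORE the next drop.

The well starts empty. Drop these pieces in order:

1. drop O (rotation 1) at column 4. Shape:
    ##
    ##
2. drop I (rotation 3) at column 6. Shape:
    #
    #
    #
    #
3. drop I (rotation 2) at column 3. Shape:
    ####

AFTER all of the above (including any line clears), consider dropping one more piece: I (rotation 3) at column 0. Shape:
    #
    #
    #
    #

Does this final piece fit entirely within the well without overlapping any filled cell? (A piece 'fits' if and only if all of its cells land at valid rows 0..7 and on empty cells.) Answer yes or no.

Answer: yes

Derivation:
Drop 1: O rot1 at col 4 lands with bottom-row=0; cleared 0 line(s) (total 0); column heights now [0 0 0 0 2 2 0], max=2
Drop 2: I rot3 at col 6 lands with bottom-row=0; cleared 0 line(s) (total 0); column heights now [0 0 0 0 2 2 4], max=4
Drop 3: I rot2 at col 3 lands with bottom-row=4; cleared 0 line(s) (total 0); column heights now [0 0 0 5 5 5 5], max=5
Test piece I rot3 at col 0 (width 1): heights before test = [0 0 0 5 5 5 5]; fits = True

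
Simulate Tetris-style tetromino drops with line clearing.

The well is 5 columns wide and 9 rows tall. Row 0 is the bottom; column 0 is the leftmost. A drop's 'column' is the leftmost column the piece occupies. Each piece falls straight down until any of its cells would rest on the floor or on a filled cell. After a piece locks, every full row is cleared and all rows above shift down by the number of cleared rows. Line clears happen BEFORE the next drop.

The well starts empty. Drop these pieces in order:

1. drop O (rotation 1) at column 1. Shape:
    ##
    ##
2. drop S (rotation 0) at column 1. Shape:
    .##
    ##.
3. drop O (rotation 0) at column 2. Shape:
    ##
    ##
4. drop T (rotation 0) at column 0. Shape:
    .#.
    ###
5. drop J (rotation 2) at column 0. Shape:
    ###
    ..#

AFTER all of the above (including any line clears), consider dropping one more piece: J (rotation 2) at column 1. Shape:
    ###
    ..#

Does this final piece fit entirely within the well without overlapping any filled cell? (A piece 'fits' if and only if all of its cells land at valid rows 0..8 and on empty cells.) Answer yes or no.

Answer: no

Derivation:
Drop 1: O rot1 at col 1 lands with bottom-row=0; cleared 0 line(s) (total 0); column heights now [0 2 2 0 0], max=2
Drop 2: S rot0 at col 1 lands with bottom-row=2; cleared 0 line(s) (total 0); column heights now [0 3 4 4 0], max=4
Drop 3: O rot0 at col 2 lands with bottom-row=4; cleared 0 line(s) (total 0); column heights now [0 3 6 6 0], max=6
Drop 4: T rot0 at col 0 lands with bottom-row=6; cleared 0 line(s) (total 0); column heights now [7 8 7 6 0], max=8
Drop 5: J rot2 at col 0 lands with bottom-row=7; cleared 0 line(s) (total 0); column heights now [9 9 9 6 0], max=9
Test piece J rot2 at col 1 (width 3): heights before test = [9 9 9 6 0]; fits = False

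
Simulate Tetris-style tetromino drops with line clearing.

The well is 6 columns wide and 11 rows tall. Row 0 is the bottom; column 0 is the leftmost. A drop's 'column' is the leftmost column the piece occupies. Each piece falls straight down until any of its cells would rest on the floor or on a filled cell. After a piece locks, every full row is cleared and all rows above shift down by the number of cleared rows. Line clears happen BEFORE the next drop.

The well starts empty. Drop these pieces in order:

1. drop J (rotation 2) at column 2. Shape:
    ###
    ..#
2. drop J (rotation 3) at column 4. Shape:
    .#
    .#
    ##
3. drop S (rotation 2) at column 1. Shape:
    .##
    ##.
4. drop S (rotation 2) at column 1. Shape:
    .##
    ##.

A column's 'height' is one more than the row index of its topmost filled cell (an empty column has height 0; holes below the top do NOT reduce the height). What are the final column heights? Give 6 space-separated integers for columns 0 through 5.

Drop 1: J rot2 at col 2 lands with bottom-row=0; cleared 0 line(s) (total 0); column heights now [0 0 2 2 2 0], max=2
Drop 2: J rot3 at col 4 lands with bottom-row=2; cleared 0 line(s) (total 0); column heights now [0 0 2 2 3 5], max=5
Drop 3: S rot2 at col 1 lands with bottom-row=2; cleared 0 line(s) (total 0); column heights now [0 3 4 4 3 5], max=5
Drop 4: S rot2 at col 1 lands with bottom-row=4; cleared 0 line(s) (total 0); column heights now [0 5 6 6 3 5], max=6

Answer: 0 5 6 6 3 5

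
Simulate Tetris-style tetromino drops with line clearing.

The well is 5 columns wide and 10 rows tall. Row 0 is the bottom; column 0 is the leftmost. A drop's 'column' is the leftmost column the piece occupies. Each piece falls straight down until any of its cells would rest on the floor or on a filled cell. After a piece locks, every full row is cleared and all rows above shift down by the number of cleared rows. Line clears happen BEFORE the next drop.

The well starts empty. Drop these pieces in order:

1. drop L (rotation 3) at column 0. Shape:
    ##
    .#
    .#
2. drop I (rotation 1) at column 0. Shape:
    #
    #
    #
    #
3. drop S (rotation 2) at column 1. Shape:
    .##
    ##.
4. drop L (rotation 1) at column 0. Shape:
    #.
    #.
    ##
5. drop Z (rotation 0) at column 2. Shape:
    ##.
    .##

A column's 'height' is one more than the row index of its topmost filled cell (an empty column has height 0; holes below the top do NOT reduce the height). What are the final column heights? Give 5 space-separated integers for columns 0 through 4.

Drop 1: L rot3 at col 0 lands with bottom-row=0; cleared 0 line(s) (total 0); column heights now [3 3 0 0 0], max=3
Drop 2: I rot1 at col 0 lands with bottom-row=3; cleared 0 line(s) (total 0); column heights now [7 3 0 0 0], max=7
Drop 3: S rot2 at col 1 lands with bottom-row=3; cleared 0 line(s) (total 0); column heights now [7 4 5 5 0], max=7
Drop 4: L rot1 at col 0 lands with bottom-row=7; cleared 0 line(s) (total 0); column heights now [10 8 5 5 0], max=10
Drop 5: Z rot0 at col 2 lands with bottom-row=5; cleared 0 line(s) (total 0); column heights now [10 8 7 7 6], max=10

Answer: 10 8 7 7 6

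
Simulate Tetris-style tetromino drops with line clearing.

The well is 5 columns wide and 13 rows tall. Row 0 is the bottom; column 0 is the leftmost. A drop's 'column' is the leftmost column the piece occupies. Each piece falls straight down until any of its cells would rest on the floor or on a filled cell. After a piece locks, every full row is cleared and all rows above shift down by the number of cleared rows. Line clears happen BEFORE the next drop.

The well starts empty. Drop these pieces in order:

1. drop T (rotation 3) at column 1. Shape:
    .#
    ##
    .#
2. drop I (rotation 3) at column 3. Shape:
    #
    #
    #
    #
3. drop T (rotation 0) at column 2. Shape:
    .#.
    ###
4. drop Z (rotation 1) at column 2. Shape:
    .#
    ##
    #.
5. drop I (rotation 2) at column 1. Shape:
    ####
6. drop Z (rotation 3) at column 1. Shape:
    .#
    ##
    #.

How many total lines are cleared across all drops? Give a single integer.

Drop 1: T rot3 at col 1 lands with bottom-row=0; cleared 0 line(s) (total 0); column heights now [0 2 3 0 0], max=3
Drop 2: I rot3 at col 3 lands with bottom-row=0; cleared 0 line(s) (total 0); column heights now [0 2 3 4 0], max=4
Drop 3: T rot0 at col 2 lands with bottom-row=4; cleared 0 line(s) (total 0); column heights now [0 2 5 6 5], max=6
Drop 4: Z rot1 at col 2 lands with bottom-row=5; cleared 0 line(s) (total 0); column heights now [0 2 7 8 5], max=8
Drop 5: I rot2 at col 1 lands with bottom-row=8; cleared 0 line(s) (total 0); column heights now [0 9 9 9 9], max=9
Drop 6: Z rot3 at col 1 lands with bottom-row=9; cleared 0 line(s) (total 0); column heights now [0 11 12 9 9], max=12

Answer: 0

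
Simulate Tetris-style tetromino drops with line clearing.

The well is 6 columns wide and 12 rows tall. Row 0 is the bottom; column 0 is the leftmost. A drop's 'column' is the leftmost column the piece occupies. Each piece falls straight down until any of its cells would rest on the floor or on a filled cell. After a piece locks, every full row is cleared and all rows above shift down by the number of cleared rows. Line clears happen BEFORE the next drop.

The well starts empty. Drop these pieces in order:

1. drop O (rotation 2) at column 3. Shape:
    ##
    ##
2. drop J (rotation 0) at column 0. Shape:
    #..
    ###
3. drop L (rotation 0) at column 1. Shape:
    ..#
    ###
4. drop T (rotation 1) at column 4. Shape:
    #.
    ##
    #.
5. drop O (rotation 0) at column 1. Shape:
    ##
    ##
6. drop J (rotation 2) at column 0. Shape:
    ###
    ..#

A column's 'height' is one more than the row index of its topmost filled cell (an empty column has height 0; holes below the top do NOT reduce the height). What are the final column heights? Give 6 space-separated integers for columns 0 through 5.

Drop 1: O rot2 at col 3 lands with bottom-row=0; cleared 0 line(s) (total 0); column heights now [0 0 0 2 2 0], max=2
Drop 2: J rot0 at col 0 lands with bottom-row=0; cleared 0 line(s) (total 0); column heights now [2 1 1 2 2 0], max=2
Drop 3: L rot0 at col 1 lands with bottom-row=2; cleared 0 line(s) (total 0); column heights now [2 3 3 4 2 0], max=4
Drop 4: T rot1 at col 4 lands with bottom-row=2; cleared 0 line(s) (total 0); column heights now [2 3 3 4 5 4], max=5
Drop 5: O rot0 at col 1 lands with bottom-row=3; cleared 0 line(s) (total 0); column heights now [2 5 5 4 5 4], max=5
Drop 6: J rot2 at col 0 lands with bottom-row=5; cleared 0 line(s) (total 0); column heights now [7 7 7 4 5 4], max=7

Answer: 7 7 7 4 5 4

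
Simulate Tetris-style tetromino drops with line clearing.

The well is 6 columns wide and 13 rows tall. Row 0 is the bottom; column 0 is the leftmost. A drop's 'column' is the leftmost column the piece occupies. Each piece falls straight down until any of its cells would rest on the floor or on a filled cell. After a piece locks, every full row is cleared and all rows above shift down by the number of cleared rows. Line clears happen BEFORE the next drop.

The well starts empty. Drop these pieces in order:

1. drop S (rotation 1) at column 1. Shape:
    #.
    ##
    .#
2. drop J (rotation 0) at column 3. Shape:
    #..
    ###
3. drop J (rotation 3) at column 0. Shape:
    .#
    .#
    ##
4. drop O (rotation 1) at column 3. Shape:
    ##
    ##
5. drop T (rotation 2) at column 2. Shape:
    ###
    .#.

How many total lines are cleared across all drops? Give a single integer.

Drop 1: S rot1 at col 1 lands with bottom-row=0; cleared 0 line(s) (total 0); column heights now [0 3 2 0 0 0], max=3
Drop 2: J rot0 at col 3 lands with bottom-row=0; cleared 0 line(s) (total 0); column heights now [0 3 2 2 1 1], max=3
Drop 3: J rot3 at col 0 lands with bottom-row=3; cleared 0 line(s) (total 0); column heights now [4 6 2 2 1 1], max=6
Drop 4: O rot1 at col 3 lands with bottom-row=2; cleared 0 line(s) (total 0); column heights now [4 6 2 4 4 1], max=6
Drop 5: T rot2 at col 2 lands with bottom-row=4; cleared 0 line(s) (total 0); column heights now [4 6 6 6 6 1], max=6

Answer: 0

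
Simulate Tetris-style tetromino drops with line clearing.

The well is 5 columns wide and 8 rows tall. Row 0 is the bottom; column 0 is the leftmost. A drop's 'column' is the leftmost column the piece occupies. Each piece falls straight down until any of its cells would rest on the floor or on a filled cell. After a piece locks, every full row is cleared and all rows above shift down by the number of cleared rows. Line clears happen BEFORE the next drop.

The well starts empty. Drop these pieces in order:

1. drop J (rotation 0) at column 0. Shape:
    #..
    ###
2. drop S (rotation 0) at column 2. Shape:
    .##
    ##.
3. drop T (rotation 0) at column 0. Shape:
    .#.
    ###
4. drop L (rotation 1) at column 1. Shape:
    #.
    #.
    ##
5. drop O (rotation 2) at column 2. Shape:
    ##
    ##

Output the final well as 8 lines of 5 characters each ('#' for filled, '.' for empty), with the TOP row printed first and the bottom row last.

Drop 1: J rot0 at col 0 lands with bottom-row=0; cleared 0 line(s) (total 0); column heights now [2 1 1 0 0], max=2
Drop 2: S rot0 at col 2 lands with bottom-row=1; cleared 0 line(s) (total 0); column heights now [2 1 2 3 3], max=3
Drop 3: T rot0 at col 0 lands with bottom-row=2; cleared 1 line(s) (total 1); column heights now [2 3 2 2 0], max=3
Drop 4: L rot1 at col 1 lands with bottom-row=3; cleared 0 line(s) (total 1); column heights now [2 6 4 2 0], max=6
Drop 5: O rot2 at col 2 lands with bottom-row=4; cleared 0 line(s) (total 1); column heights now [2 6 6 6 0], max=6

Answer: .....
.....
.###.
.###.
.##..
.#...
#.##.
###..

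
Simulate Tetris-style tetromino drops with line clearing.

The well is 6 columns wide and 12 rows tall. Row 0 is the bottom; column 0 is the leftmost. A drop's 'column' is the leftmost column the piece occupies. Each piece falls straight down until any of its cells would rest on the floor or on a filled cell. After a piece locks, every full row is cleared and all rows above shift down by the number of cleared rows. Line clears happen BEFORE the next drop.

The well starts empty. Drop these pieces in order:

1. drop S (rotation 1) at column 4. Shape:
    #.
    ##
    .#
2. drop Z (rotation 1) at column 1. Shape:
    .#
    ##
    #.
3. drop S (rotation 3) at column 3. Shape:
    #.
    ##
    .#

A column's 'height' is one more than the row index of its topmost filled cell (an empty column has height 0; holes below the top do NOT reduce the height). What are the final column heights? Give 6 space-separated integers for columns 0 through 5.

Answer: 0 2 3 6 5 2

Derivation:
Drop 1: S rot1 at col 4 lands with bottom-row=0; cleared 0 line(s) (total 0); column heights now [0 0 0 0 3 2], max=3
Drop 2: Z rot1 at col 1 lands with bottom-row=0; cleared 0 line(s) (total 0); column heights now [0 2 3 0 3 2], max=3
Drop 3: S rot3 at col 3 lands with bottom-row=3; cleared 0 line(s) (total 0); column heights now [0 2 3 6 5 2], max=6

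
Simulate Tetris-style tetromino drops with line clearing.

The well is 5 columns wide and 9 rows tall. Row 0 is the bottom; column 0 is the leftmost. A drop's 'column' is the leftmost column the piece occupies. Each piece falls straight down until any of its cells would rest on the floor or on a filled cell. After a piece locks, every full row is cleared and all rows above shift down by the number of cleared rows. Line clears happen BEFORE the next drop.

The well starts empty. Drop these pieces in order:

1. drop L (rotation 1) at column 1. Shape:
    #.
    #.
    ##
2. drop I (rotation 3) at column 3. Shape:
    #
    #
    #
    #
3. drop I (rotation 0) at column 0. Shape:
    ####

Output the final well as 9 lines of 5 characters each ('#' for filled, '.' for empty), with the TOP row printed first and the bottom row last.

Drop 1: L rot1 at col 1 lands with bottom-row=0; cleared 0 line(s) (total 0); column heights now [0 3 1 0 0], max=3
Drop 2: I rot3 at col 3 lands with bottom-row=0; cleared 0 line(s) (total 0); column heights now [0 3 1 4 0], max=4
Drop 3: I rot0 at col 0 lands with bottom-row=4; cleared 0 line(s) (total 0); column heights now [5 5 5 5 0], max=5

Answer: .....
.....
.....
.....
####.
...#.
.#.#.
.#.#.
.###.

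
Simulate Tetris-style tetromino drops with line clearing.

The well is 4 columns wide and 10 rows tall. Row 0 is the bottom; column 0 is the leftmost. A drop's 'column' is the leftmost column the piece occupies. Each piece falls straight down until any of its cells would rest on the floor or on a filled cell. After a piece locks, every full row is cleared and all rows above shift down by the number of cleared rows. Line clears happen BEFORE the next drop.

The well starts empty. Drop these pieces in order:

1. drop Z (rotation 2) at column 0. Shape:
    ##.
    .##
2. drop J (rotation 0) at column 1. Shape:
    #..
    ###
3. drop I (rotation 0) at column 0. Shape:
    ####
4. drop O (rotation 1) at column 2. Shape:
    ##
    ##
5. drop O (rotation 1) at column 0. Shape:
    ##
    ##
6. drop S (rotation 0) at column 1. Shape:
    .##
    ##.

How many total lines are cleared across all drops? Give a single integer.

Answer: 2

Derivation:
Drop 1: Z rot2 at col 0 lands with bottom-row=0; cleared 0 line(s) (total 0); column heights now [2 2 1 0], max=2
Drop 2: J rot0 at col 1 lands with bottom-row=2; cleared 0 line(s) (total 0); column heights now [2 4 3 3], max=4
Drop 3: I rot0 at col 0 lands with bottom-row=4; cleared 1 line(s) (total 1); column heights now [2 4 3 3], max=4
Drop 4: O rot1 at col 2 lands with bottom-row=3; cleared 0 line(s) (total 1); column heights now [2 4 5 5], max=5
Drop 5: O rot1 at col 0 lands with bottom-row=4; cleared 1 line(s) (total 2); column heights now [5 5 4 4], max=5
Drop 6: S rot0 at col 1 lands with bottom-row=5; cleared 0 line(s) (total 2); column heights now [5 6 7 7], max=7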